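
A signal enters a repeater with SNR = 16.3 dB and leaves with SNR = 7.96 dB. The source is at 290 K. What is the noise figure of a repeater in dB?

NF (dB) = SNR_in(dB) − SNR_out(dB) when the source is at T₀
NF = 16.3 − 7.96 = 8.34 dB

8.34 dB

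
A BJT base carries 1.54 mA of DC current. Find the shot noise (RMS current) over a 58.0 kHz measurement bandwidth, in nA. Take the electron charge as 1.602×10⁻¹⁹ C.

5.35 nA

I_n = √(2qI·B)
2qI·B = 2 × 1.602×10⁻¹⁹ × 1.54×10⁻³ × 5.80×10⁴ = 2.86×10⁻¹⁷ A²
I_n = √(2.86×10⁻¹⁷) = 5.35×10⁻⁹ A = 5.35 nA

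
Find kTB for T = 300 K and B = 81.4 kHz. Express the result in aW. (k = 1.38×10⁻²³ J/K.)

337 aW

P_n = kTB = 1.38×10⁻²³ × 300 × 8.14×10⁴ = 3.37×10⁻¹⁶ W = 337 aW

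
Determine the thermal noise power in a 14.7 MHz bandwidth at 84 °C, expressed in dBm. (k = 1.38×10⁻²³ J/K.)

−101.4 dBm

T = 84 °C + 273.15 = 357.15 K
P_n = kTB = 1.38×10⁻²³ × 357.15 × 1.47×10⁷ = 7.25×10⁻¹⁴ W
In dBm: 10 log₁₀(7.25×10⁻¹⁴ / 10⁻³) = −101.4 dBm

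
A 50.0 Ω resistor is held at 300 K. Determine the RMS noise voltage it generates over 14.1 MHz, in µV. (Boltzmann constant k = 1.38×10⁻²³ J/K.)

V_n = √(4kTRB)
4kTRB = 4 × 1.38×10⁻²³ × 300 × 5.00×10¹ × 1.41×10⁷ = 1.17×10⁻¹¹ V²
V_n = √(1.17×10⁻¹¹) = 3.42×10⁻⁶ V = 3.42 µV

3.42 µV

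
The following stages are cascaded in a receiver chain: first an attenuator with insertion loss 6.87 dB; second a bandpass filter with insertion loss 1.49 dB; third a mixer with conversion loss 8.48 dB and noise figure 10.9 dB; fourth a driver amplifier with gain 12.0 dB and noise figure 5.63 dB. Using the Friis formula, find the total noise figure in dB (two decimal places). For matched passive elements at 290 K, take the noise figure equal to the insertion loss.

23.28 dB

Convert to linear (a loss of L dB is a gain of −L dB): F_i = 10^(NF_i/10), G_i = 10^(G_i,dB/10)
  Stage 1: F_1 = 10^(6.87/10) = 4.864, G_1 = 10^(−6.87/10) = 0.2056
  Stage 2: F_2 = 10^(1.49/10) = 1.409, G_2 = 10^(−1.49/10) = 0.7096
  Stage 3: F_3 = 10^(10.9/10) = 12.30, G_3 = 10^(−8.48/10) = 0.1419
  Stage 4: F_4 = 10^(5.63/10) = 3.656, G_4 = 10^(12.0/10) = 15.85
Friis cascade:
  F = 4.864 + (1.409 − 1)/0.2056 + (12.30 − 1)/0.1459 + (3.656 − 1)/0.02070 = 212.6
NF = 10 log₁₀(212.6) = 23.28 dB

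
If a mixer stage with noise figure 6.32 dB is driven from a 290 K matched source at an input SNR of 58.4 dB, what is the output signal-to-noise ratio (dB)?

By definition F = SNR_in/SNR_out, so in dB: SNR_out = SNR_in − NF
SNR_out = 58.4 − 6.32 = 52.08 dB

52.08 dB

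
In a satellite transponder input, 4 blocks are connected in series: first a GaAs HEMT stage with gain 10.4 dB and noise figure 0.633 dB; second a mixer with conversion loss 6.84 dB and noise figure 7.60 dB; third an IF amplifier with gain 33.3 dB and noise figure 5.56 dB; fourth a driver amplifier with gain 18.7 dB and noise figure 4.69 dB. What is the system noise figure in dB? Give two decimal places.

Convert to linear (a loss of L dB is a gain of −L dB): F_i = 10^(NF_i/10), G_i = 10^(G_i,dB/10)
  Stage 1: F_1 = 10^(0.633/10) = 1.157, G_1 = 10^(10.4/10) = 10.96
  Stage 2: F_2 = 10^(7.60/10) = 5.754, G_2 = 10^(−6.84/10) = 0.2070
  Stage 3: F_3 = 10^(5.56/10) = 3.597, G_3 = 10^(33.3/10) = 2138
  Stage 4: F_4 = 10^(4.69/10) = 2.944, G_4 = 10^(18.7/10) = 74.13
Friis cascade:
  F = 1.157 + (5.754 − 1)/10.96 + (3.597 − 1)/2.270 + (2.944 − 1)/4853 = 2.735
NF = 10 log₁₀(2.735) = 4.37 dB

4.37 dB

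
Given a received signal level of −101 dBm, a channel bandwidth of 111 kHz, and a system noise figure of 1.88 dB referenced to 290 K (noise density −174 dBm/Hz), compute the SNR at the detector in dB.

20.7 dB

Noise floor: N = −174 + 10 log₁₀(B) + NF
10 log₁₀(1.11×10⁵) = 50.45 dB
N = −174 + 50.45 + 1.88 = −121.67 dBm
SNR = P_sig − N = −101 − (−121.67) = 20.67 dB → 20.7 dB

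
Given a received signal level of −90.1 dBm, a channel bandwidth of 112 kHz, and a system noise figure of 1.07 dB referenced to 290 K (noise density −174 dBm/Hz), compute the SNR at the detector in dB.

32.3 dB

Noise floor: N = −174 + 10 log₁₀(B) + NF
10 log₁₀(1.12×10⁵) = 50.49 dB
N = −174 + 50.49 + 1.07 = −122.44 dBm
SNR = P_sig − N = −90.1 − (−122.44) = 32.34 dB → 32.3 dB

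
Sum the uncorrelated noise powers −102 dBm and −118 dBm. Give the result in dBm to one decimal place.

Convert to linear, add, convert back:
P₁ = 6.31×10⁻¹⁴ W, P₂ = 1.58×10⁻¹⁵ W
P_tot = 6.47×10⁻¹⁴ W → 10 log₁₀(P_tot / 10⁻³) = −101.9 dBm

−101.9 dBm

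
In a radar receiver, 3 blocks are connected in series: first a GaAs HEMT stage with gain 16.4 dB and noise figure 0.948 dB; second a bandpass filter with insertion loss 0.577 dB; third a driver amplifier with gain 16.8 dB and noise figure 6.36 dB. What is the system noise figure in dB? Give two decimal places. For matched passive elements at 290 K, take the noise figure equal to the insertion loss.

1.25 dB

Convert to linear (a loss of L dB is a gain of −L dB): F_i = 10^(NF_i/10), G_i = 10^(G_i,dB/10)
  Stage 1: F_1 = 10^(0.948/10) = 1.244, G_1 = 10^(16.4/10) = 43.65
  Stage 2: F_2 = 10^(0.577/10) = 1.142, G_2 = 10^(−0.577/10) = 0.8756
  Stage 3: F_3 = 10^(6.36/10) = 4.325, G_3 = 10^(16.8/10) = 47.86
Friis cascade:
  F = 1.244 + (1.142 − 1)/43.65 + (4.325 − 1)/38.22 = 1.334
NF = 10 log₁₀(1.334) = 1.25 dB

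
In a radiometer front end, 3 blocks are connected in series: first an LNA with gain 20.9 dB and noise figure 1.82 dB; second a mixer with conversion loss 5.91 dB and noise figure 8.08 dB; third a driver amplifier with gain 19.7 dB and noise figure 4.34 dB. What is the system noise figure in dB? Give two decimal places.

Convert to linear (a loss of L dB is a gain of −L dB): F_i = 10^(NF_i/10), G_i = 10^(G_i,dB/10)
  Stage 1: F_1 = 10^(1.82/10) = 1.521, G_1 = 10^(20.9/10) = 123.0
  Stage 2: F_2 = 10^(8.08/10) = 6.427, G_2 = 10^(−5.91/10) = 0.2564
  Stage 3: F_3 = 10^(4.34/10) = 2.716, G_3 = 10^(19.7/10) = 93.33
Friis cascade:
  F = 1.521 + (6.427 − 1)/123.0 + (2.716 − 1)/31.55 = 1.619
NF = 10 log₁₀(1.619) = 2.09 dB

2.09 dB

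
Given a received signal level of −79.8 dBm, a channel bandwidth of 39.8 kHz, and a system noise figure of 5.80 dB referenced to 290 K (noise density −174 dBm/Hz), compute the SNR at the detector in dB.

42.4 dB

Noise floor: N = −174 + 10 log₁₀(B) + NF
10 log₁₀(3.98×10⁴) = 46 dB
N = −174 + 46 + 5.80 = −122.20 dBm
SNR = P_sig − N = −79.8 − (−122.20) = 42.40 dB → 42.4 dB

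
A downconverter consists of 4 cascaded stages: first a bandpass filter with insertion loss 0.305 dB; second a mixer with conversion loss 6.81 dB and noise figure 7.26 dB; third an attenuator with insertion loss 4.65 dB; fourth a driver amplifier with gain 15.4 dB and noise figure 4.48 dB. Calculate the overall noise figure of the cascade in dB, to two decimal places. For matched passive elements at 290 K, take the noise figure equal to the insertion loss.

Convert to linear (a loss of L dB is a gain of −L dB): F_i = 10^(NF_i/10), G_i = 10^(G_i,dB/10)
  Stage 1: F_1 = 10^(0.305/10) = 1.073, G_1 = 10^(−0.305/10) = 0.9322
  Stage 2: F_2 = 10^(7.26/10) = 5.321, G_2 = 10^(−6.81/10) = 0.2084
  Stage 3: F_3 = 10^(4.65/10) = 2.917, G_3 = 10^(−4.65/10) = 0.3428
  Stage 4: F_4 = 10^(4.48/10) = 2.805, G_4 = 10^(15.4/10) = 34.67
Friis cascade:
  F = 1.073 + (5.321 − 1)/0.9322 + (2.917 − 1)/0.1943 + (2.805 − 1)/0.06660 = 42.68
NF = 10 log₁₀(42.68) = 16.30 dB

16.30 dB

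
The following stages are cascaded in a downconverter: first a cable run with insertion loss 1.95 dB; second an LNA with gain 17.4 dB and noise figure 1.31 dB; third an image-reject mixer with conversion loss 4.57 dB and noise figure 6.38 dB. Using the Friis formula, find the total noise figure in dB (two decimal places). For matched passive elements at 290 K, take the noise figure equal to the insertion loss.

3.45 dB

Convert to linear (a loss of L dB is a gain of −L dB): F_i = 10^(NF_i/10), G_i = 10^(G_i,dB/10)
  Stage 1: F_1 = 10^(1.95/10) = 1.567, G_1 = 10^(−1.95/10) = 0.6383
  Stage 2: F_2 = 10^(1.31/10) = 1.352, G_2 = 10^(17.4/10) = 54.95
  Stage 3: F_3 = 10^(6.38/10) = 4.345, G_3 = 10^(−4.57/10) = 0.3491
Friis cascade:
  F = 1.567 + (1.352 − 1)/0.6383 + (4.345 − 1)/35.08 = 2.214
NF = 10 log₁₀(2.214) = 3.45 dB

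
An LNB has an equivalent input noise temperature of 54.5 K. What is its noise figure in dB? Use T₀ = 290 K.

F = 1 + T_e/T₀ = 1 + 54.5/290 = 1.18793
NF = 10 log₁₀(1.18793) = 0.748 dB

0.748 dB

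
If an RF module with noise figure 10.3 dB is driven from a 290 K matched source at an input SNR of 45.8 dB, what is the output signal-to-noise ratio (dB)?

35.5 dB

By definition F = SNR_in/SNR_out, so in dB: SNR_out = SNR_in − NF
SNR_out = 45.8 − 10.3 = 35.5 dB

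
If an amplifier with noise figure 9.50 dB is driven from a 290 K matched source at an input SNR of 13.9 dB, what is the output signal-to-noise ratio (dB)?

By definition F = SNR_in/SNR_out, so in dB: SNR_out = SNR_in − NF
SNR_out = 13.9 − 9.50 = 4.40 dB

4.40 dB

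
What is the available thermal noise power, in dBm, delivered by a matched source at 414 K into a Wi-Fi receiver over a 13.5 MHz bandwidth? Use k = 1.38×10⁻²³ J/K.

P_n = kTB = 1.38×10⁻²³ × 414 × 1.35×10⁷ = 7.71×10⁻¹⁴ W
In dBm: 10 log₁₀(7.71×10⁻¹⁴ / 10⁻³) = −101.1 dBm

−101.1 dBm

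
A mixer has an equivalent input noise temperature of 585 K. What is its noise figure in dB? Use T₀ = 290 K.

F = 1 + T_e/T₀ = 1 + 585/290 = 3.01724
NF = 10 log₁₀(3.01724) = 4.80 dB

4.80 dB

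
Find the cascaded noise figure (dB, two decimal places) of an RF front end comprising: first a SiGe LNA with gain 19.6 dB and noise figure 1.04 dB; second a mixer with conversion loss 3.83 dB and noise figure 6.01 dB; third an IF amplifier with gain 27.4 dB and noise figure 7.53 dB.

1.54 dB

Convert to linear (a loss of L dB is a gain of −L dB): F_i = 10^(NF_i/10), G_i = 10^(G_i,dB/10)
  Stage 1: F_1 = 10^(1.04/10) = 1.271, G_1 = 10^(19.6/10) = 91.20
  Stage 2: F_2 = 10^(6.01/10) = 3.990, G_2 = 10^(−3.83/10) = 0.4140
  Stage 3: F_3 = 10^(7.53/10) = 5.662, G_3 = 10^(27.4/10) = 549.5
Friis cascade:
  F = 1.271 + (3.990 − 1)/91.20 + (5.662 − 1)/37.76 = 1.427
NF = 10 log₁₀(1.427) = 1.54 dB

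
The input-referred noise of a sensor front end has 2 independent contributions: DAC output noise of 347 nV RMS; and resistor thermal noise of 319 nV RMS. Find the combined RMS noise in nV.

471 nV

Uncorrelated sources add in power (mean-square): V_tot = √(ΣV_i²)
V_tot = √[(3.47×10⁻⁷)² + (3.19×10⁻⁷)²] = 4.71×10⁻⁷ V = 471 nV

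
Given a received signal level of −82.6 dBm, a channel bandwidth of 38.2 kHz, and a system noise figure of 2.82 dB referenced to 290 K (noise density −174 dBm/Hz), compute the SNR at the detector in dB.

42.8 dB

Noise floor: N = −174 + 10 log₁₀(B) + NF
10 log₁₀(3.82×10⁴) = 45.82 dB
N = −174 + 45.82 + 2.82 = −125.36 dBm
SNR = P_sig − N = −82.6 − (−125.36) = 42.76 dB → 42.8 dB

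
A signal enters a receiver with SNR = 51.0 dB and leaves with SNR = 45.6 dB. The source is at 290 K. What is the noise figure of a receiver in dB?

NF (dB) = SNR_in(dB) − SNR_out(dB) when the source is at T₀
NF = 51.0 − 45.6 = 5.4 dB

5.4 dB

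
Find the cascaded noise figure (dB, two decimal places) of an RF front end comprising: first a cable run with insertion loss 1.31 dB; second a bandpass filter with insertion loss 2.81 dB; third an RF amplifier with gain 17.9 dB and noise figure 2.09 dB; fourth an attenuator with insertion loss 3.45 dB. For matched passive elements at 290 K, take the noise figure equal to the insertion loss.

6.26 dB

Convert to linear (a loss of L dB is a gain of −L dB): F_i = 10^(NF_i/10), G_i = 10^(G_i,dB/10)
  Stage 1: F_1 = 10^(1.31/10) = 1.352, G_1 = 10^(−1.31/10) = 0.7396
  Stage 2: F_2 = 10^(2.81/10) = 1.910, G_2 = 10^(−2.81/10) = 0.5236
  Stage 3: F_3 = 10^(2.09/10) = 1.618, G_3 = 10^(17.9/10) = 61.66
  Stage 4: F_4 = 10^(3.45/10) = 2.213, G_4 = 10^(−3.45/10) = 0.4519
Friis cascade:
  F = 1.352 + (1.910 − 1)/0.7396 + (1.618 − 1)/0.3873 + (2.213 − 1)/23.88 = 4.229
NF = 10 log₁₀(4.229) = 6.26 dB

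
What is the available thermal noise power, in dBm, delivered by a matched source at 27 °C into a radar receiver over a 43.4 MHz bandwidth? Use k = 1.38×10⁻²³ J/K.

−97.5 dBm

T = 27 °C + 273.15 = 300.15 K
P_n = kTB = 1.38×10⁻²³ × 300.15 × 4.34×10⁷ = 1.80×10⁻¹³ W
In dBm: 10 log₁₀(1.80×10⁻¹³ / 10⁻³) = −97.5 dBm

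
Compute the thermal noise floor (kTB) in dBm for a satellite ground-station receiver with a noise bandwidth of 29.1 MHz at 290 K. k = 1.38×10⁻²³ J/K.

P_n = kTB = 1.38×10⁻²³ × 290 × 2.91×10⁷ = 1.16×10⁻¹³ W
In dBm: 10 log₁₀(1.16×10⁻¹³ / 10⁻³) = −99.3 dBm

−99.3 dBm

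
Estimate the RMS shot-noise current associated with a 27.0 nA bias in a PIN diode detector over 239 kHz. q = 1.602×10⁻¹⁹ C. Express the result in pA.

I_n = √(2qI·B)
2qI·B = 2 × 1.602×10⁻¹⁹ × 2.70×10⁻⁸ × 2.39×10⁵ = 2.07×10⁻²¹ A²
I_n = √(2.07×10⁻²¹) = 4.55×10⁻¹¹ A = 45.5 pA

45.5 pA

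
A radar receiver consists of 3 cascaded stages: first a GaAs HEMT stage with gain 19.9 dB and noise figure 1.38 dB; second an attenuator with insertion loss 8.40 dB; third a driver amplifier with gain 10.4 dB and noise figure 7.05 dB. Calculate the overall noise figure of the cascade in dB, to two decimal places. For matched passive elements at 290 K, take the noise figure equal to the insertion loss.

2.36 dB

Convert to linear (a loss of L dB is a gain of −L dB): F_i = 10^(NF_i/10), G_i = 10^(G_i,dB/10)
  Stage 1: F_1 = 10^(1.38/10) = 1.374, G_1 = 10^(19.9/10) = 97.72
  Stage 2: F_2 = 10^(8.40/10) = 6.918, G_2 = 10^(−8.40/10) = 0.1445
  Stage 3: F_3 = 10^(7.05/10) = 5.070, G_3 = 10^(10.4/10) = 10.96
Friis cascade:
  F = 1.374 + (6.918 − 1)/97.72 + (5.070 − 1)/14.13 = 1.723
NF = 10 log₁₀(1.723) = 2.36 dB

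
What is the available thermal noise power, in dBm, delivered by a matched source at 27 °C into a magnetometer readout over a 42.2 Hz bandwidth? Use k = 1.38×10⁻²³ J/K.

T = 27 °C + 273.15 = 300.15 K
P_n = kTB = 1.38×10⁻²³ × 300.15 × 4.22×10¹ = 1.75×10⁻¹⁹ W
In dBm: 10 log₁₀(1.75×10⁻¹⁹ / 10⁻³) = −157.6 dBm

−157.6 dBm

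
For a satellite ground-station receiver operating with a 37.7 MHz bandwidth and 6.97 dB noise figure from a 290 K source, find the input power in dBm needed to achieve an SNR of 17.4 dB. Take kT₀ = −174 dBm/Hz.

−73.9 dBm

Sensitivity = −174 + 10 log₁₀(B) + NF + SNR_min
= −174 + 75.76 + 6.97 + 17.4
= −73.87 dBm → −73.9 dBm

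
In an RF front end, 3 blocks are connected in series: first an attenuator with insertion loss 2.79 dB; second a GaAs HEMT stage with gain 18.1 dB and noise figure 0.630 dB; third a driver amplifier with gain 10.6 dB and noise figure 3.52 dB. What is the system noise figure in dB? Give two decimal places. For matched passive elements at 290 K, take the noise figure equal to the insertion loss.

Convert to linear (a loss of L dB is a gain of −L dB): F_i = 10^(NF_i/10), G_i = 10^(G_i,dB/10)
  Stage 1: F_1 = 10^(2.79/10) = 1.901, G_1 = 10^(−2.79/10) = 0.5260
  Stage 2: F_2 = 10^(0.630/10) = 1.156, G_2 = 10^(18.1/10) = 64.57
  Stage 3: F_3 = 10^(3.52/10) = 2.249, G_3 = 10^(10.6/10) = 11.48
Friis cascade:
  F = 1.901 + (1.156 − 1)/0.5260 + (2.249 − 1)/33.96 = 2.235
NF = 10 log₁₀(2.235) = 3.49 dB

3.49 dB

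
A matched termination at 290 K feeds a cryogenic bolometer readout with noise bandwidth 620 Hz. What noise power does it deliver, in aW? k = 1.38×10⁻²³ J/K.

P_n = kTB = 1.38×10⁻²³ × 290 × 6.20×10² = 2.48×10⁻¹⁸ W = 2.48 aW

2.48 aW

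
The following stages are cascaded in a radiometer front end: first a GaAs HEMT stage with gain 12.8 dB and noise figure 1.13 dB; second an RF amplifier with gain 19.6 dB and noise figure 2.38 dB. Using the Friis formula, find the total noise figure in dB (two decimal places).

1.26 dB

Convert to linear (a loss of L dB is a gain of −L dB): F_i = 10^(NF_i/10), G_i = 10^(G_i,dB/10)
  Stage 1: F_1 = 10^(1.13/10) = 1.297, G_1 = 10^(12.8/10) = 19.05
  Stage 2: F_2 = 10^(2.38/10) = 1.730, G_2 = 10^(19.6/10) = 91.20
Friis cascade:
  F = 1.297 + (1.730 − 1)/19.05 = 1.335
NF = 10 log₁₀(1.335) = 1.26 dB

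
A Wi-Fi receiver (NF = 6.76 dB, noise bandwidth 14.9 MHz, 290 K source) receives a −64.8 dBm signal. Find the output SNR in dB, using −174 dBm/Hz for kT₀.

30.7 dB

Noise floor: N = −174 + 10 log₁₀(B) + NF
10 log₁₀(1.49×10⁷) = 71.73 dB
N = −174 + 71.73 + 6.76 = −95.51 dBm
SNR = P_sig − N = −64.8 − (−95.51) = 30.71 dB → 30.7 dB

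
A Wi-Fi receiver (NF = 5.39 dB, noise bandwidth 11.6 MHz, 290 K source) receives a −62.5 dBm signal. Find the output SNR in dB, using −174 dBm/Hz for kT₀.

35.5 dB

Noise floor: N = −174 + 10 log₁₀(B) + NF
10 log₁₀(1.16×10⁷) = 70.64 dB
N = −174 + 70.64 + 5.39 = −97.97 dBm
SNR = P_sig − N = −62.5 − (−97.97) = 35.47 dB → 35.5 dB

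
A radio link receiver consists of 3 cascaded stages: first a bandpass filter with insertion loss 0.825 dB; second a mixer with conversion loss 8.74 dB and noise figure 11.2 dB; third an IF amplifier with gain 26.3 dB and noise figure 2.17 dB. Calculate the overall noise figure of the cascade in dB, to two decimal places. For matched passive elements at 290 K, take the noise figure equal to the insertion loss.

13.39 dB

Convert to linear (a loss of L dB is a gain of −L dB): F_i = 10^(NF_i/10), G_i = 10^(G_i,dB/10)
  Stage 1: F_1 = 10^(0.825/10) = 1.209, G_1 = 10^(−0.825/10) = 0.8270
  Stage 2: F_2 = 10^(11.2/10) = 13.18, G_2 = 10^(−8.74/10) = 0.1337
  Stage 3: F_3 = 10^(2.17/10) = 1.648, G_3 = 10^(26.3/10) = 426.6
Friis cascade:
  F = 1.209 + (13.18 − 1)/0.8270 + (1.648 − 1)/0.1105 = 21.80
NF = 10 log₁₀(21.80) = 13.39 dB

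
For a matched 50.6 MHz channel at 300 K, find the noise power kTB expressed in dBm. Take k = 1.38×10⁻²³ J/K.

P_n = kTB = 1.38×10⁻²³ × 300 × 5.06×10⁷ = 2.09×10⁻¹³ W
In dBm: 10 log₁₀(2.09×10⁻¹³ / 10⁻³) = −96.8 dBm

−96.8 dBm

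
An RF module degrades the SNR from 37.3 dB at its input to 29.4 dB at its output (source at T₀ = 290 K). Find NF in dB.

NF (dB) = SNR_in(dB) − SNR_out(dB) when the source is at T₀
NF = 37.3 − 29.4 = 7.9 dB

7.9 dB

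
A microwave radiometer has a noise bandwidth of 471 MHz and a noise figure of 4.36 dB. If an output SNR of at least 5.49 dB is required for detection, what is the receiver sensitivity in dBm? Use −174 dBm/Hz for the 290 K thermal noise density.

Sensitivity = −174 + 10 log₁₀(B) + NF + SNR_min
= −174 + 86.73 + 4.36 + 5.49
= −77.42 dBm → −77.4 dBm

−77.4 dBm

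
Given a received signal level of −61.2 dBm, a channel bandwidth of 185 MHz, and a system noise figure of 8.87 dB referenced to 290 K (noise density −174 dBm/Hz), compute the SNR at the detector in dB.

21.3 dB

Noise floor: N = −174 + 10 log₁₀(B) + NF
10 log₁₀(1.85×10⁸) = 82.67 dB
N = −174 + 82.67 + 8.87 = −82.46 dBm
SNR = P_sig − N = −61.2 − (−82.46) = 21.26 dB → 21.3 dB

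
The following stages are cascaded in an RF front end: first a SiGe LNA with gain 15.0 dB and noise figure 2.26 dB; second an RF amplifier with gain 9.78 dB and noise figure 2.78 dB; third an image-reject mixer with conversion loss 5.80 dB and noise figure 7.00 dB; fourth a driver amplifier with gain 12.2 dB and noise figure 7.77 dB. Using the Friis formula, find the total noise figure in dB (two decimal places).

Convert to linear (a loss of L dB is a gain of −L dB): F_i = 10^(NF_i/10), G_i = 10^(G_i,dB/10)
  Stage 1: F_1 = 10^(2.26/10) = 1.683, G_1 = 10^(15.0/10) = 31.62
  Stage 2: F_2 = 10^(2.78/10) = 1.897, G_2 = 10^(9.78/10) = 9.506
  Stage 3: F_3 = 10^(7.00/10) = 5.012, G_3 = 10^(−5.80/10) = 0.2630
  Stage 4: F_4 = 10^(7.77/10) = 5.984, G_4 = 10^(12.2/10) = 16.60
Friis cascade:
  F = 1.683 + (1.897 − 1)/31.62 + (5.012 − 1)/300.6 + (5.984 − 1)/79.07 = 1.787
NF = 10 log₁₀(1.787) = 2.52 dB

2.52 dB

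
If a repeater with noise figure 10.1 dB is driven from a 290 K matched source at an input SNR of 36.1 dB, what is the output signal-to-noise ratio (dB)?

By definition F = SNR_in/SNR_out, so in dB: SNR_out = SNR_in − NF
SNR_out = 36.1 − 10.1 = 26.0 dB

26.0 dB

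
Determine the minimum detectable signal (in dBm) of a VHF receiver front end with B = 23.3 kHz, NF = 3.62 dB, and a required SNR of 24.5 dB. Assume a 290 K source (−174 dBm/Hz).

−102.2 dBm

Sensitivity = −174 + 10 log₁₀(B) + NF + SNR_min
= −174 + 43.67 + 3.62 + 24.5
= −102.21 dBm → −102.2 dBm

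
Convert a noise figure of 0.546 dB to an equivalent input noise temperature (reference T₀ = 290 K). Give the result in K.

38.9 K

F = 10^(0.546/10) = 1.13397
T_e = (F − 1)·T₀ = (1.13397 − 1) × 290 = 38.9 K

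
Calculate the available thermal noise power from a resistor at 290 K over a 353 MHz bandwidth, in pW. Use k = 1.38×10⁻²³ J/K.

1.41 pW

P_n = kTB = 1.38×10⁻²³ × 290 × 3.53×10⁸ = 1.41×10⁻¹² W = 1.41 pW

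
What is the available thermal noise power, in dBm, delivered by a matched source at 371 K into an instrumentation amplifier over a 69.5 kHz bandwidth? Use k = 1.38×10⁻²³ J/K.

−124.5 dBm

P_n = kTB = 1.38×10⁻²³ × 371 × 6.95×10⁴ = 3.56×10⁻¹⁶ W
In dBm: 10 log₁₀(3.56×10⁻¹⁶ / 10⁻³) = −124.5 dBm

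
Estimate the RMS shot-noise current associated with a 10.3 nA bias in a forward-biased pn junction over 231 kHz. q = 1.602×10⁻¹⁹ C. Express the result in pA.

I_n = √(2qI·B)
2qI·B = 2 × 1.602×10⁻¹⁹ × 1.03×10⁻⁸ × 2.31×10⁵ = 7.62×10⁻²² A²
I_n = √(7.62×10⁻²²) = 2.76×10⁻¹¹ A = 27.6 pA

27.6 pA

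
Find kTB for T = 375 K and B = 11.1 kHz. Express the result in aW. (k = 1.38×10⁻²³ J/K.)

57.4 aW

P_n = kTB = 1.38×10⁻²³ × 375 × 1.11×10⁴ = 5.74×10⁻¹⁷ W = 57.4 aW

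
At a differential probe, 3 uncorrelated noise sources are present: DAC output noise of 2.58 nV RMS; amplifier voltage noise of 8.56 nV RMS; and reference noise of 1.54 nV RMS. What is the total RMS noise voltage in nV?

Uncorrelated sources add in power (mean-square): V_tot = √(ΣV_i²)
V_tot = √[(2.58×10⁻⁹)² + (8.56×10⁻⁹)² + (1.54×10⁻⁹)²] = 9.07×10⁻⁹ V = 9.07 nV

9.07 nV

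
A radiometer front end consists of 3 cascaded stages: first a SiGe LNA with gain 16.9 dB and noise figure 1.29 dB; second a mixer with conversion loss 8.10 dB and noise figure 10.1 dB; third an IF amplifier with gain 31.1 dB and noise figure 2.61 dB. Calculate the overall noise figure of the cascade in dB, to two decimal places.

Convert to linear (a loss of L dB is a gain of −L dB): F_i = 10^(NF_i/10), G_i = 10^(G_i,dB/10)
  Stage 1: F_1 = 10^(1.29/10) = 1.346, G_1 = 10^(16.9/10) = 48.98
  Stage 2: F_2 = 10^(10.1/10) = 10.23, G_2 = 10^(−8.10/10) = 0.1549
  Stage 3: F_3 = 10^(2.61/10) = 1.824, G_3 = 10^(31.1/10) = 1288
Friis cascade:
  F = 1.346 + (10.23 − 1)/48.98 + (1.824 − 1)/7.586 = 1.643
NF = 10 log₁₀(1.643) = 2.16 dB

2.16 dB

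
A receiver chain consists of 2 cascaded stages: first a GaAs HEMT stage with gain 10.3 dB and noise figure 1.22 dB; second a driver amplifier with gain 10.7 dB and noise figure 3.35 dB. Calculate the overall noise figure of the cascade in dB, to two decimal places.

Convert to linear (a loss of L dB is a gain of −L dB): F_i = 10^(NF_i/10), G_i = 10^(G_i,dB/10)
  Stage 1: F_1 = 10^(1.22/10) = 1.324, G_1 = 10^(10.3/10) = 10.72
  Stage 2: F_2 = 10^(3.35/10) = 2.163, G_2 = 10^(10.7/10) = 11.75
Friis cascade:
  F = 1.324 + (2.163 − 1)/10.72 = 1.433
NF = 10 log₁₀(1.433) = 1.56 dB

1.56 dB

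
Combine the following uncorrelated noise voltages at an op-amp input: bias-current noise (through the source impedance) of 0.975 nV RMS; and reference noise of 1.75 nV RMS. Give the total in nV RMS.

Uncorrelated sources add in power (mean-square): V_tot = √(ΣV_i²)
V_tot = √[(9.75×10⁻¹⁰)² + (1.75×10⁻⁹)²] = 2.00×10⁻⁹ V = 2.00 nV

2.00 nV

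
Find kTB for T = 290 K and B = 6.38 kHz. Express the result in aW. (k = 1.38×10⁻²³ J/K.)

25.5 aW

P_n = kTB = 1.38×10⁻²³ × 290 × 6.38×10³ = 2.55×10⁻¹⁷ W = 25.5 aW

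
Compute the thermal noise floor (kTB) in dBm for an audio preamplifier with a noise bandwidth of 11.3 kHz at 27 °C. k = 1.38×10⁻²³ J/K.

T = 27 °C + 273.15 = 300.15 K
P_n = kTB = 1.38×10⁻²³ × 300.15 × 1.13×10⁴ = 4.68×10⁻¹⁷ W
In dBm: 10 log₁₀(4.68×10⁻¹⁷ / 10⁻³) = −133.3 dBm

−133.3 dBm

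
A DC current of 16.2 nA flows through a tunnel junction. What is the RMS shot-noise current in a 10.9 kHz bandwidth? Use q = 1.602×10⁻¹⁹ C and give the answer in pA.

7.52 pA

I_n = √(2qI·B)
2qI·B = 2 × 1.602×10⁻¹⁹ × 1.62×10⁻⁸ × 1.09×10⁴ = 5.66×10⁻²³ A²
I_n = √(5.66×10⁻²³) = 7.52×10⁻¹² A = 7.52 pA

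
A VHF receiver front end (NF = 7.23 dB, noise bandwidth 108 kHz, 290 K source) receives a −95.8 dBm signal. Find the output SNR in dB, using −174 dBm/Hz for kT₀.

Noise floor: N = −174 + 10 log₁₀(B) + NF
10 log₁₀(1.08×10⁵) = 50.33 dB
N = −174 + 50.33 + 7.23 = −116.44 dBm
SNR = P_sig − N = −95.8 − (−116.44) = 20.64 dB → 20.6 dB

20.6 dB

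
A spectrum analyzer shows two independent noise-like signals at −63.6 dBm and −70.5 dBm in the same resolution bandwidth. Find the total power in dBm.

−62.8 dBm

Convert to linear, add, convert back:
P₁ = 4.37×10⁻¹⁰ W, P₂ = 8.91×10⁻¹¹ W
P_tot = 5.26×10⁻¹⁰ W → 10 log₁₀(P_tot / 10⁻³) = −62.8 dBm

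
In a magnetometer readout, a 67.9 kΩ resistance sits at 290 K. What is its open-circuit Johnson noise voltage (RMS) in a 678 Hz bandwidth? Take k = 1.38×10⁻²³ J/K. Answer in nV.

V_n = √(4kTRB)
4kTRB = 4 × 1.38×10⁻²³ × 290 × 6.79×10⁴ × 6.78×10² = 7.37×10⁻¹³ V²
V_n = √(7.37×10⁻¹³) = 8.58×10⁻⁷ V = 858 nV

858 nV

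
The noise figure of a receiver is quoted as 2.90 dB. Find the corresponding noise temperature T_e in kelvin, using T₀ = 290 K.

275 K

F = 10^(2.90/10) = 1.94984
T_e = (F − 1)·T₀ = (1.94984 − 1) × 290 = 275 K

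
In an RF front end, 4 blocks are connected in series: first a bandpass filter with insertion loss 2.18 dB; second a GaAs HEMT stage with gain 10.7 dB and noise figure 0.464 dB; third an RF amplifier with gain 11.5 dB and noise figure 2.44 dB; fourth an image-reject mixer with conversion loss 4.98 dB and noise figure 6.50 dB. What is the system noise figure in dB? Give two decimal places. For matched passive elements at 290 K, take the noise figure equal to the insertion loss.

2.96 dB

Convert to linear (a loss of L dB is a gain of −L dB): F_i = 10^(NF_i/10), G_i = 10^(G_i,dB/10)
  Stage 1: F_1 = 10^(2.18/10) = 1.652, G_1 = 10^(−2.18/10) = 0.6053
  Stage 2: F_2 = 10^(0.464/10) = 1.113, G_2 = 10^(10.7/10) = 11.75
  Stage 3: F_3 = 10^(2.44/10) = 1.754, G_3 = 10^(11.5/10) = 14.13
  Stage 4: F_4 = 10^(6.50/10) = 4.467, G_4 = 10^(−4.98/10) = 0.3177
Friis cascade:
  F = 1.652 + (1.113 − 1)/0.6053 + (1.754 − 1)/7.112 + (4.467 − 1)/100.5 = 1.979
NF = 10 log₁₀(1.979) = 2.96 dB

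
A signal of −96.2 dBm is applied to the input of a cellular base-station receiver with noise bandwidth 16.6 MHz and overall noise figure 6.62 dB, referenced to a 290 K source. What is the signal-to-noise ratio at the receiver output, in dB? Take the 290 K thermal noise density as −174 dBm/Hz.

Noise floor: N = −174 + 10 log₁₀(B) + NF
10 log₁₀(1.66×10⁷) = 72.2 dB
N = −174 + 72.2 + 6.62 = −95.18 dBm
SNR = P_sig − N = −96.2 − (−95.18) = −1.02 dB → −1.0 dB

−1.0 dB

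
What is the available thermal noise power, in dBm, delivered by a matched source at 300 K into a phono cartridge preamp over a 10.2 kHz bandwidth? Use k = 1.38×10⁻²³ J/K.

−133.7 dBm

P_n = kTB = 1.38×10⁻²³ × 300 × 1.02×10⁴ = 4.22×10⁻¹⁷ W
In dBm: 10 log₁₀(4.22×10⁻¹⁷ / 10⁻³) = −133.7 dBm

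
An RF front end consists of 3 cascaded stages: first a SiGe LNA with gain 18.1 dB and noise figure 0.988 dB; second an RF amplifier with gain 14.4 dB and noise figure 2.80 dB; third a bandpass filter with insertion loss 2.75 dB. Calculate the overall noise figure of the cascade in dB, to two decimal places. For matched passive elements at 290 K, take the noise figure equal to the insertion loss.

Convert to linear (a loss of L dB is a gain of −L dB): F_i = 10^(NF_i/10), G_i = 10^(G_i,dB/10)
  Stage 1: F_1 = 10^(0.988/10) = 1.255, G_1 = 10^(18.1/10) = 64.57
  Stage 2: F_2 = 10^(2.80/10) = 1.905, G_2 = 10^(14.4/10) = 27.54
  Stage 3: F_3 = 10^(2.75/10) = 1.884, G_3 = 10^(−2.75/10) = 0.5309
Friis cascade:
  F = 1.255 + (1.905 − 1)/64.57 + (1.884 − 1)/1778 = 1.270
NF = 10 log₁₀(1.270) = 1.04 dB

1.04 dB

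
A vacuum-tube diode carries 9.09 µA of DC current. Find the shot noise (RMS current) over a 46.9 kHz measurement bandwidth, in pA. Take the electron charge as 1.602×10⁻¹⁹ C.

370 pA

I_n = √(2qI·B)
2qI·B = 2 × 1.602×10⁻¹⁹ × 9.09×10⁻⁶ × 4.69×10⁴ = 1.37×10⁻¹⁹ A²
I_n = √(1.37×10⁻¹⁹) = 3.70×10⁻¹⁰ A = 370 pA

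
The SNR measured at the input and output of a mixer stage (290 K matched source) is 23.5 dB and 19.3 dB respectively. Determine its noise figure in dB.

NF (dB) = SNR_in(dB) − SNR_out(dB) when the source is at T₀
NF = 23.5 − 19.3 = 4.2 dB

4.2 dB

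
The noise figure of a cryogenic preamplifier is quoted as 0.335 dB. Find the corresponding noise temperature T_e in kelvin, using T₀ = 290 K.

F = 10^(0.335/10) = 1.08019
T_e = (F − 1)·T₀ = (1.08019 − 1) × 290 = 23.3 K

23.3 K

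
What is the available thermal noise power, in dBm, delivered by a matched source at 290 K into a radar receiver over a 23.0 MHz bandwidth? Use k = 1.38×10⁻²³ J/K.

−100.4 dBm

P_n = kTB = 1.38×10⁻²³ × 290 × 2.30×10⁷ = 9.20×10⁻¹⁴ W
In dBm: 10 log₁₀(9.20×10⁻¹⁴ / 10⁻³) = −100.4 dBm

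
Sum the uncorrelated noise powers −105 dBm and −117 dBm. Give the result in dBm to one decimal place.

Convert to linear, add, convert back:
P₁ = 3.16×10⁻¹⁴ W, P₂ = 2.00×10⁻¹⁵ W
P_tot = 3.36×10⁻¹⁴ W → 10 log₁₀(P_tot / 10⁻³) = −104.7 dBm

−104.7 dBm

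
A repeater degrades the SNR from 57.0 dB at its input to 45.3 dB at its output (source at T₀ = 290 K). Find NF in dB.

11.7 dB

NF (dB) = SNR_in(dB) − SNR_out(dB) when the source is at T₀
NF = 57.0 − 45.3 = 11.7 dB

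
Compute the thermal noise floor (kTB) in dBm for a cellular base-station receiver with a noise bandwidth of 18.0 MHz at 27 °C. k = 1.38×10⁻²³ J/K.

T = 27 °C + 273.15 = 300.15 K
P_n = kTB = 1.38×10⁻²³ × 300.15 × 1.80×10⁷ = 7.46×10⁻¹⁴ W
In dBm: 10 log₁₀(7.46×10⁻¹⁴ / 10⁻³) = −101.3 dBm

−101.3 dBm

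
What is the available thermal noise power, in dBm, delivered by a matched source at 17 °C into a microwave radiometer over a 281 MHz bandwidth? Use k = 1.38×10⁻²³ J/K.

T = 17 °C + 273.15 = 290.15 K
P_n = kTB = 1.38×10⁻²³ × 290.15 × 2.81×10⁸ = 1.13×10⁻¹² W
In dBm: 10 log₁₀(1.13×10⁻¹² / 10⁻³) = −89.5 dBm

−89.5 dBm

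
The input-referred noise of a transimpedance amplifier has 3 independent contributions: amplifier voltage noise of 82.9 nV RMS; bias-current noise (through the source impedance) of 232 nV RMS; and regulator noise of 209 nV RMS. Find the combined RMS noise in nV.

323 nV

Uncorrelated sources add in power (mean-square): V_tot = √(ΣV_i²)
V_tot = √[(8.29×10⁻⁸)² + (2.32×10⁻⁷)² + (2.09×10⁻⁷)²] = 3.23×10⁻⁷ V = 323 nV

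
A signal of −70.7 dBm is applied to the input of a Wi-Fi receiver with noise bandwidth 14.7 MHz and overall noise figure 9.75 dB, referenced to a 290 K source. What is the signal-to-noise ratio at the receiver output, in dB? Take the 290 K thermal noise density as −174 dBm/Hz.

Noise floor: N = −174 + 10 log₁₀(B) + NF
10 log₁₀(1.47×10⁷) = 71.67 dB
N = −174 + 71.67 + 9.75 = −92.58 dBm
SNR = P_sig − N = −70.7 − (−92.58) = 21.88 dB → 21.9 dB

21.9 dB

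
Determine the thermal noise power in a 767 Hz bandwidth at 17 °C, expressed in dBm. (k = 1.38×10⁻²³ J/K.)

T = 17 °C + 273.15 = 290.15 K
P_n = kTB = 1.38×10⁻²³ × 290.15 × 7.67×10² = 3.07×10⁻¹⁸ W
In dBm: 10 log₁₀(3.07×10⁻¹⁸ / 10⁻³) = −145.1 dBm

−145.1 dBm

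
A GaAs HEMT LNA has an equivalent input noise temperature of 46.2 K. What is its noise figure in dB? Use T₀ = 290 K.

0.642 dB

F = 1 + T_e/T₀ = 1 + 46.2/290 = 1.15931
NF = 10 log₁₀(1.15931) = 0.642 dB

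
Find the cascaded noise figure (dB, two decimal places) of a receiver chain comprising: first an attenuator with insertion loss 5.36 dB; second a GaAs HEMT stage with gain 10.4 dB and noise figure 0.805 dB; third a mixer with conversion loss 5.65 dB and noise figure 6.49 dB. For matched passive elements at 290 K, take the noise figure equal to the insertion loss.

Convert to linear (a loss of L dB is a gain of −L dB): F_i = 10^(NF_i/10), G_i = 10^(G_i,dB/10)
  Stage 1: F_1 = 10^(5.36/10) = 3.436, G_1 = 10^(−5.36/10) = 0.2911
  Stage 2: F_2 = 10^(0.805/10) = 1.204, G_2 = 10^(10.4/10) = 10.96
  Stage 3: F_3 = 10^(6.49/10) = 4.457, G_3 = 10^(−5.65/10) = 0.2723
Friis cascade:
  F = 3.436 + (1.204 − 1)/0.2911 + (4.457 − 1)/3.192 = 5.218
NF = 10 log₁₀(5.218) = 7.18 dB

7.18 dB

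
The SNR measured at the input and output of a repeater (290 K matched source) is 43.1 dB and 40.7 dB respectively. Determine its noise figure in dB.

NF (dB) = SNR_in(dB) − SNR_out(dB) when the source is at T₀
NF = 43.1 − 40.7 = 2.4 dB

2.4 dB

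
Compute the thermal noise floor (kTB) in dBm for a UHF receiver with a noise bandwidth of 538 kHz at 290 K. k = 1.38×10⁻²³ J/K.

−116.7 dBm

P_n = kTB = 1.38×10⁻²³ × 290 × 5.38×10⁵ = 2.15×10⁻¹⁵ W
In dBm: 10 log₁₀(2.15×10⁻¹⁵ / 10⁻³) = −116.7 dBm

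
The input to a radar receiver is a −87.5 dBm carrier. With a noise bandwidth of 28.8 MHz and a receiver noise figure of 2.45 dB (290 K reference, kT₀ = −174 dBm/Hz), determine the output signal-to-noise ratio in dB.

9.5 dB

Noise floor: N = −174 + 10 log₁₀(B) + NF
10 log₁₀(2.88×10⁷) = 74.59 dB
N = −174 + 74.59 + 2.45 = −96.96 dBm
SNR = P_sig − N = −87.5 − (−96.96) = 9.46 dB → 9.5 dB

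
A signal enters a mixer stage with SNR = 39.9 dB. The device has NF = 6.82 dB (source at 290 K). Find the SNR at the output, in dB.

33.08 dB

By definition F = SNR_in/SNR_out, so in dB: SNR_out = SNR_in − NF
SNR_out = 39.9 − 6.82 = 33.08 dB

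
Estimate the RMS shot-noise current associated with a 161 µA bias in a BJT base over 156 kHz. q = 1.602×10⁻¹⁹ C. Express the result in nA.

I_n = √(2qI·B)
2qI·B = 2 × 1.602×10⁻¹⁹ × 1.61×10⁻⁴ × 1.56×10⁵ = 8.05×10⁻¹⁸ A²
I_n = √(8.05×10⁻¹⁸) = 2.84×10⁻⁹ A = 2.84 nA

2.84 nA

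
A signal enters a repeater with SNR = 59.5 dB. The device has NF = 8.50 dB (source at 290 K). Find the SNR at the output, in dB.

51.00 dB

By definition F = SNR_in/SNR_out, so in dB: SNR_out = SNR_in − NF
SNR_out = 59.5 − 8.50 = 51.00 dB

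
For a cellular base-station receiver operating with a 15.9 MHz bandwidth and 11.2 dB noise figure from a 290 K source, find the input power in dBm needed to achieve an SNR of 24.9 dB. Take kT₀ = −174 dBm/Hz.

−65.9 dBm

Sensitivity = −174 + 10 log₁₀(B) + NF + SNR_min
= −174 + 72.01 + 11.2 + 24.9
= −65.89 dBm → −65.9 dBm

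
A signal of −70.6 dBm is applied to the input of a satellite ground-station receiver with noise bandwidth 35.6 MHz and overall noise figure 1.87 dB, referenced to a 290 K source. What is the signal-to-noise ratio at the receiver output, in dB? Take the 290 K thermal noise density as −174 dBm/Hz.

Noise floor: N = −174 + 10 log₁₀(B) + NF
10 log₁₀(3.56×10⁷) = 75.51 dB
N = −174 + 75.51 + 1.87 = −96.62 dBm
SNR = P_sig − N = −70.6 − (−96.62) = 26.02 dB → 26.0 dB

26.0 dB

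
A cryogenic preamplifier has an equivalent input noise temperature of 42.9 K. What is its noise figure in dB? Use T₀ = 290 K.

F = 1 + T_e/T₀ = 1 + 42.9/290 = 1.14793
NF = 10 log₁₀(1.14793) = 0.599 dB

0.599 dB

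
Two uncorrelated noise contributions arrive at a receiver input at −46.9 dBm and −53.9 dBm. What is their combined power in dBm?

Convert to linear, add, convert back:
P₁ = 2.04×10⁻⁸ W, P₂ = 4.07×10⁻⁹ W
P_tot = 2.45×10⁻⁸ W → 10 log₁₀(P_tot / 10⁻³) = −46.1 dBm

−46.1 dBm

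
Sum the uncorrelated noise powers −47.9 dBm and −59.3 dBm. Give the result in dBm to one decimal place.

−47.6 dBm

Convert to linear, add, convert back:
P₁ = 1.62×10⁻⁸ W, P₂ = 1.17×10⁻⁹ W
P_tot = 1.74×10⁻⁸ W → 10 log₁₀(P_tot / 10⁻³) = −47.6 dBm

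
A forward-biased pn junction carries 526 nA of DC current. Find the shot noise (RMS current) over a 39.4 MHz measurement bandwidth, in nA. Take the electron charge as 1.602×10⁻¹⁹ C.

I_n = √(2qI·B)
2qI·B = 2 × 1.602×10⁻¹⁹ × 5.26×10⁻⁷ × 3.94×10⁷ = 6.64×10⁻¹⁸ A²
I_n = √(6.64×10⁻¹⁸) = 2.58×10⁻⁹ A = 2.58 nA

2.58 nA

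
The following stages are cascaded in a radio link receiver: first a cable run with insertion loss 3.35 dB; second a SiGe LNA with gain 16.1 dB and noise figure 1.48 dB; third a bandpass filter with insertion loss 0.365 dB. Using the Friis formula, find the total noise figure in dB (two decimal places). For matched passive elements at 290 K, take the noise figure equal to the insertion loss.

4.84 dB

Convert to linear (a loss of L dB is a gain of −L dB): F_i = 10^(NF_i/10), G_i = 10^(G_i,dB/10)
  Stage 1: F_1 = 10^(3.35/10) = 2.163, G_1 = 10^(−3.35/10) = 0.4624
  Stage 2: F_2 = 10^(1.48/10) = 1.406, G_2 = 10^(16.1/10) = 40.74
  Stage 3: F_3 = 10^(0.365/10) = 1.088, G_3 = 10^(−0.365/10) = 0.9194
Friis cascade:
  F = 2.163 + (1.406 − 1)/0.4624 + (1.088 − 1)/18.84 = 3.046
NF = 10 log₁₀(3.046) = 4.84 dB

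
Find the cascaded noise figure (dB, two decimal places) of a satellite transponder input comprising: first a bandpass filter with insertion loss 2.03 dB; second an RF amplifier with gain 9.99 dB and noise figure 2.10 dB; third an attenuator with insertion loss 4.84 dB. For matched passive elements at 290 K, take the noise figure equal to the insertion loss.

4.65 dB

Convert to linear (a loss of L dB is a gain of −L dB): F_i = 10^(NF_i/10), G_i = 10^(G_i,dB/10)
  Stage 1: F_1 = 10^(2.03/10) = 1.596, G_1 = 10^(−2.03/10) = 0.6266
  Stage 2: F_2 = 10^(2.10/10) = 1.622, G_2 = 10^(9.99/10) = 9.977
  Stage 3: F_3 = 10^(4.84/10) = 3.048, G_3 = 10^(−4.84/10) = 0.3281
Friis cascade:
  F = 1.596 + (1.622 − 1)/0.6266 + (3.048 − 1)/6.252 = 2.916
NF = 10 log₁₀(2.916) = 4.65 dB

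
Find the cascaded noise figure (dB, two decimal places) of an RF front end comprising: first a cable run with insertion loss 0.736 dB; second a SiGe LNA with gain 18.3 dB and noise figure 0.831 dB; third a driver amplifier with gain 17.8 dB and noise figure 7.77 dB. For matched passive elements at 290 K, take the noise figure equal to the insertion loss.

Convert to linear (a loss of L dB is a gain of −L dB): F_i = 10^(NF_i/10), G_i = 10^(G_i,dB/10)
  Stage 1: F_1 = 10^(0.736/10) = 1.185, G_1 = 10^(−0.736/10) = 0.8441
  Stage 2: F_2 = 10^(0.831/10) = 1.211, G_2 = 10^(18.3/10) = 67.61
  Stage 3: F_3 = 10^(7.77/10) = 5.984, G_3 = 10^(17.8/10) = 60.26
Friis cascade:
  F = 1.185 + (1.211 − 1)/0.8441 + (5.984 − 1)/57.07 = 1.522
NF = 10 log₁₀(1.522) = 1.82 dB

1.82 dB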